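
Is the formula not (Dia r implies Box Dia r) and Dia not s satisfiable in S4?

Yes, satisfiable

1. not (Dia r implies Box Dia r) and Dia not s, w0
2. not (Dia r implies Box Dia r), w0
3. Dia not s, w0
4. Dia r, w0
5. not Box Dia r, w0
6. not s, w1
7. r, w2
8. not Dia r, w3
9. not r, w3
Accessibility: w0Rw0, w0Rw1, w0Rw2, w0Rw3, w1Rw1, w2Rw2, w3Rw3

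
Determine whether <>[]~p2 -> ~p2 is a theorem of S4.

Tableau for the negation ~(<>[]~p2 -> ~p2):
1. ~(<>[]~p2 -> ~p2), w0
2. <>[]~p2, w0   [~->-rule on 1]
3. p2, w0   [~->-rule on 1]
4. []~p2, w1   [<>-rule on 2: fresh world w1, w0Rw1]
5. ~p2, w1   [[]-rule on 4 via w1Rw1]
Accessibility: w0Rw0, w0Rw1, w1Rw1
The negation has an open branch (countermodel exists).

Not valid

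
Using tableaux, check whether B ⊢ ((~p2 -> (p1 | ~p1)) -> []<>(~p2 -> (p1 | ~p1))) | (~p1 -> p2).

Valid in B

Tableau for the negation ~(((~p2 -> (p1 | ~p1)) -> []<>(~p2 -> (p1 | ~p1))) | (~p1 -> p2)):
1. ~(((~p2 -> (p1 | ~p1)) -> []<>(~p2 -> (p1 | ~p1))) | (~p1 -> p2)), w0
2. ~((~p2 -> (p1 | ~p1)) -> []<>(~p2 -> (p1 | ~p1))), w0
3. ~(~p1 -> p2), w0
4. ~p2 -> (p1 | ~p1), w0
5. ~[]<>(~p2 -> (p1 | ~p1)), w0
6. ~p1, w0
7. ~p2, w0
8. p1 | ~p1, w0
9. ~<>(~p2 -> (p1 | ~p1)), w1
10. ~(~p2 -> (p1 | ~p1)), w0
11. ~(p1 | ~p1), w0
12. p1, w0
Accessibility: w0Rw0, w0Rw1, w1Rw0, w1Rw1
Branch closes: p1 and ~p1 both at w0.
All branches of the negation close; one closing branch shown above.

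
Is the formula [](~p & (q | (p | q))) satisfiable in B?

1. [](~p & (q | (p | q))), w0
2. ~p & (q | (p | q)), w0
3. ~p, w0
4. q | (p | q), w0
5. p | q, w0
6. q, w0
Accessibility: w0Rw0

Satisfiable (open branch found)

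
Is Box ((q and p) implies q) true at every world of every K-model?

Valid

Tableau for the negation not Box ((q and p) implies q):
1. not Box ((q and p) implies q), 0
2. not ((q and p) implies q), 1
3. q and p, 1
4. not q, 1
5. q, 1
6. p, 1
Accessibility: 0R1
Branch closes: q and not q both at 1.
Every branch of the negation's tableau closes; the branch above is one of them.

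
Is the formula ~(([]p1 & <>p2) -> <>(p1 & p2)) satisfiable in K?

Unsatisfiable

1. ~(([]p1 & <>p2) -> <>(p1 & p2)), 0
2. []p1 & <>p2, 0
3. ~<>(p1 & p2), 0
4. []p1, 0
5. <>p2, 0
6. p2, 1
7. ~(p1 & p2), 1
8. p1, 1
9. ~p2, 1
Accessibility: 0R1
Branch closes: p2 and ~p2 both at 1.
(One branch shown.) All branches close.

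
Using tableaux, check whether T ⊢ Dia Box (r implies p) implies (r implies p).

Tableau for the negation not (Dia Box (r implies p) implies (r implies p)):
1. not (Dia Box (r implies p) implies (r implies p)), 0
2. Dia Box (r implies p), 0
3. not (r implies p), 0
4. r, 0
5. not p, 0
6. Box (r implies p), 1
7. r implies p, 1
8. p, 1
Accessibility: 0R0, 0R1, 1R1
The negation has an open branch (countermodel exists).

Invalid (countermodel exists)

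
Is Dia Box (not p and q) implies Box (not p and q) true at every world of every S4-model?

Tableau for the negation not (Dia Box (not p and q) implies Box (not p and q)):
1. not (Dia Box (not p and q) implies Box (not p and q)), 0
2. Dia Box (not p and q), 0
3. not Box (not p and q), 0
4. Box (not p and q), 1
5. not p and q, 1
6. not p, 1
7. q, 1
8. not (not p and q), 2
9. not q, 2
Accessibility: 0R0, 0R1, 0R2, 1R1, 2R2
The negation has an open branch (countermodel exists).

Not valid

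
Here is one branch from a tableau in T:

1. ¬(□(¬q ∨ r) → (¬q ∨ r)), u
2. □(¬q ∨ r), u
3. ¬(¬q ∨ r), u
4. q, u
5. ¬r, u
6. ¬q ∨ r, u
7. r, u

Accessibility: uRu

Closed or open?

Both r and ¬r appear at u.

Closed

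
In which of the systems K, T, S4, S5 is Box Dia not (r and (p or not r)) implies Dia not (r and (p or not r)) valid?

K-tableau for the negation not (Box Dia not (r and (p or not r)) implies Dia not (r and (p or not r))):
1. not (Box Dia not (r and (p or not r)) implies Dia not (r and (p or not r))), w0
2. Box Dia not (r and (p or not r)), w0
3. not Dia not (r and (p or not r)), w0
Complete open branch: countermodel on a K-frame, so not valid in K.
T-tableau for the negation not (Box Dia not (r and (p or not r)) implies Dia not (r and (p or not r))):
1. not (Box Dia not (r and (p or not r)) implies Dia not (r and (p or not r))), w0
2. Box Dia not (r and (p or not r)), w0
3. not Dia not (r and (p or not r)), w0
4. Dia not (r and (p or not r)), w0
5. r and (p or not r), w0
6. r, w0
7. p or not r, w0
8. p, w0
9. not (r and (p or not r)), w1
10. Dia not (r and (p or not r)), w1
11. r and (p or not r), w1
12. r, w1
13. p or not r, w1
14. not (p or not r), w1
15. not p, w1
16. not r, w1
Accessibility: w0Rw0, w0Rw1, w1Rw1
Branch closes: r and not r both at w1.
Every branch closes (one shown): valid in T, hence also in S4, S5 (every theorem of T is a theorem of S4 and S5).

T, S4, S5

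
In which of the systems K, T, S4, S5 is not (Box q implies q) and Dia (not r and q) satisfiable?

K

T-tableau for the formula:
1. not (Box q implies q) and Dia (not r and q), w0
2. not (Box q implies q), w0
3. Dia (not r and q), w0
4. Box q, w0
5. not q, w0
6. q, w0
Accessibility: w0Rw0
Branch closes: q and not q both at w0.
Every branch closes (one shown): unsatisfiable in T, hence also in S4, S5 (every S4/S5-frame is a T-frame).
K-tableau for the formula:
1. not (Box q implies q) and Dia (not r and q), w0
2. not (Box q implies q), w0
3. Dia (not r and q), w0
4. Box q, w0
5. not q, w0
6. not r and q, w1
7. not r, w1
8. q, w1
Accessibility: w0Rw1
Complete open branch: satisfiable in K.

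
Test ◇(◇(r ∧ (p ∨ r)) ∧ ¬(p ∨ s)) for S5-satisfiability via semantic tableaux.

Yes, satisfiable

1. ◇(◇(r ∧ (p ∨ r)) ∧ ¬(p ∨ s)), w0
2. ◇(r ∧ (p ∨ r)) ∧ ¬(p ∨ s), w1
3. ◇(r ∧ (p ∨ r)), w1
4. ¬(p ∨ s), w1
5. ¬p, w1
6. ¬s, w1
7. r ∧ (p ∨ r), w2
8. r, w2
9. p ∨ r, w2
Accessibility: w0Rw0, w0Rw1, w0Rw2, w1Rw0, w1Rw1, w1Rw2, w2Rw0, w2Rw1, w2Rw2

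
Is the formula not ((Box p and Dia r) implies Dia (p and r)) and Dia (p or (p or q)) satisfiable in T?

1. not ((Box p and Dia r) implies Dia (p and r)) and Dia (p or (p or q)), 0
2. not ((Box p and Dia r) implies Dia (p and r)), 0
3. Dia (p or (p or q)), 0
4. Box p and Dia r, 0
5. not Dia (p and r), 0
6. Box p, 0
7. Dia r, 0
8. not (p and r), 0
9. p, 0
10. not r, 0
11. p or (p or q), 1
12. not (p and r), 1
13. p, 1
14. p or q, 1
15. not r, 1
16. q, 1
17. r, 2
18. not (p and r), 2
19. p, 2
20. not r, 2
Accessibility: 0R0, 0R1, 0R2, 1R1, 2R2
Branch closes: r and not r both at 2.
(One branch shown.) All branches close.

Unsatisfiable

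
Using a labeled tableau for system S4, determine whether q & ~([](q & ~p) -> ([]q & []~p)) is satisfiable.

Unsatisfiable

1. q & ~([](q & ~p) -> ([]q & []~p)), w0
2. q, w0
3. ~([](q & ~p) -> ([]q & []~p)), w0
4. [](q & ~p), w0
5. ~([]q & []~p), w0
6. q & ~p, w0
7. ~p, w0
8. ~[]~p, w0
9. p, w1
10. q & ~p, w1
11. q, w1
12. ~p, w1
Accessibility: w0Rw0, w0Rw1, w1Rw1
Branch closes: p and ~p both at w1.
All branches of the tableau close; one closing branch shown above.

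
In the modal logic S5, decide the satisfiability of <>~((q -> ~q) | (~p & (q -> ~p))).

1. <>~((q -> ~q) | (~p & (q -> ~p))), 0
2. ~((q -> ~q) | (~p & (q -> ~p))), 1   [<>-rule on 1: fresh world 1, 0R1]
3. ~(q -> ~q), 1   [~|-rule on 2]
4. ~(~p & (q -> ~p)), 1   [~|-rule on 2]
5. q, 1   [~->-rule on 3]
6. ~(q -> ~p), 1   [~&-rule on 4 (branches; this branch)]
7. p, 1   [~->-rule on 6]
Accessibility: 0R0, 0R1, 1R0, 1R1

Yes, satisfiable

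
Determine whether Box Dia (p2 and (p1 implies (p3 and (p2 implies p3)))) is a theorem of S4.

Invalid (countermodel exists)

Tableau for the negation not Box Dia (p2 and (p1 implies (p3 and (p2 implies p3)))):
1. not Box Dia (p2 and (p1 implies (p3 and (p2 implies p3)))), w0
2. not Dia (p2 and (p1 implies (p3 and (p2 implies p3)))), w1
3. not (p2 and (p1 implies (p3 and (p2 implies p3)))), w1
4. not (p1 implies (p3 and (p2 implies p3))), w1
5. p1, w1
6. not (p3 and (p2 implies p3)), w1
7. not (p2 implies p3), w1
8. p2, w1
9. not p3, w1
Accessibility: w0Rw0, w0Rw1, w1Rw1
The negation has an open branch (countermodel exists).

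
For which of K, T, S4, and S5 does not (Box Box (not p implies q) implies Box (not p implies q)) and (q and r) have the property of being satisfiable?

K

T-tableau for the formula:
1. not (Box Box (not p implies q) implies Box (not p implies q)) and (q and r), u
2. not (Box Box (not p implies q) implies Box (not p implies q)), u   [and-rule on 1]
3. q and r, u   [and-rule on 1]
4. Box Box (not p implies q), u   [neg-implies-rule on 2]
5. not Box (not p implies q), u   [neg-implies-rule on 2]
6. q, u   [and-rule on 3]
7. r, u   [and-rule on 3]
8. Box (not p implies q), u   [Box-rule on 4 via uRu]
9. not p implies q, u   [Box-rule on 8 via uRu]
10. not (not p implies q), v   [neg-Box-rule on 5: fresh world v, uRv]
11. not p, v   [neg-implies-rule on 10]
12. not q, v   [neg-implies-rule on 10]
13. Box (not p implies q), v   [Box-rule on 4 via uRv]
14. not p implies q, v   [Box-rule on 8 via uRv]
15. q, v   [implies-rule on 14 (branches; this branch)]
Accessibility: uRu, uRv, vRv
Branch closes: q and not q both at v.
Every branch closes (one shown): unsatisfiable in T, hence also in S4, S5 (every S4/S5-frame is a T-frame).
K-tableau for the formula:
1. not (Box Box (not p implies q) implies Box (not p implies q)) and (q and r), u
2. not (Box Box (not p implies q) implies Box (not p implies q)), u   [and-rule on 1]
3. q and r, u   [and-rule on 1]
4. Box Box (not p implies q), u   [neg-implies-rule on 2]
5. not Box (not p implies q), u   [neg-implies-rule on 2]
6. q, u   [and-rule on 3]
7. r, u   [and-rule on 3]
8. not (not p implies q), v   [neg-Box-rule on 5: fresh world v, uRv]
9. not p, v   [neg-implies-rule on 8]
10. not q, v   [neg-implies-rule on 8]
11. Box (not p implies q), v   [Box-rule on 4 via uRv]
Accessibility: uRv
Complete open branch: satisfiable in K.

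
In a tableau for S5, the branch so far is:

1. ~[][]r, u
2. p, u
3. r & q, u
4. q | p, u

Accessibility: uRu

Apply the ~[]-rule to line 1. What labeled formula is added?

a fresh world v with uRv, and ~[]r at v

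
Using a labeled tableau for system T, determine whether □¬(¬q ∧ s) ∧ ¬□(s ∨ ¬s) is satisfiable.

1. □¬(¬q ∧ s) ∧ ¬□(s ∨ ¬s), 0
2. □¬(¬q ∧ s), 0
3. ¬□(s ∨ ¬s), 0
4. ¬(¬q ∧ s), 0
5. ¬s, 0
6. ¬(s ∨ ¬s), 1
7. ¬s, 1
8. s, 1
Accessibility: 0R0, 0R1, 1R1
Branch closes: s and ¬s both at 1.
(One branch shown.) All branches close.

No, unsatisfiable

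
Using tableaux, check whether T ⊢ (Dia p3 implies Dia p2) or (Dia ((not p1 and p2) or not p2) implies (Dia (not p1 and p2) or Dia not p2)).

Tableau for the negation not ((Dia p3 implies Dia p2) or (Dia ((not p1 and p2) or not p2) implies (Dia (not p1 and p2) or Dia not p2))):
1. not ((Dia p3 implies Dia p2) or (Dia ((not p1 and p2) or not p2) implies (Dia (not p1 and p2) or Dia not p2))), w0
2. not (Dia p3 implies Dia p2), w0
3. not (Dia ((not p1 and p2) or not p2) implies (Dia (not p1 and p2) or Dia not p2)), w0
4. Dia p3, w0
5. not Dia p2, w0
6. Dia ((not p1 and p2) or not p2), w0
7. not (Dia (not p1 and p2) or Dia not p2), w0
8. not Dia (not p1 and p2), w0
9. not Dia not p2, w0
10. not p2, w0
11. not (not p1 and p2), w0
12. p2, w0
Accessibility: w0Rw0
Branch closes: p2 and not p2 both at w0.
Every branch of the negation's tableau closes; the branch above is one of them.

Valid in T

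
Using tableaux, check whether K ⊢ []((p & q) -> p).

Tableau for the negation ~[]((p & q) -> p):
1. ~[]((p & q) -> p), 0
2. ~((p & q) -> p), 1   [~[]-rule on 1: fresh world 1, 0R1]
3. p & q, 1   [~->-rule on 2]
4. ~p, 1   [~->-rule on 2]
5. p, 1   [&-rule on 3]
6. q, 1   [&-rule on 3]
Accessibility: 0R1
Branch closes: p and ~p both at 1.
All branches of the negation close; one closing branch shown above.

Yes, valid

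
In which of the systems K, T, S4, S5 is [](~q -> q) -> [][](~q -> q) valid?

S4, S5

T-tableau for the negation ~([](~q -> q) -> [][](~q -> q)):
1. ~([](~q -> q) -> [][](~q -> q)), w0
2. [](~q -> q), w0
3. ~[][](~q -> q), w0
4. ~q -> q, w0
5. q, w0
6. ~[](~q -> q), w1
7. ~q -> q, w1
8. q, w1
9. ~(~q -> q), w2
10. ~q, w2
Accessibility: w0Rw0, w0Rw1, w1Rw1, w1Rw2, w2Rw2
Complete open branch: countermodel on a T-frame, so not valid in T, nor in K (the same frame is also a K-frame).
S4-tableau for the negation ~([](~q -> q) -> [][](~q -> q)):
1. ~([](~q -> q) -> [][](~q -> q)), w0
2. [](~q -> q), w0
3. ~[][](~q -> q), w0
4. ~q -> q, w0
5. q, w0
6. ~[](~q -> q), w1
7. ~q -> q, w1
8. q, w1
9. ~(~q -> q), w2
10. ~q, w2
11. ~q -> q, w2
12. q, w2
Accessibility: w0Rw0, w0Rw1, w0Rw2, w1Rw1, w1Rw2, w2Rw2
Branch closes: q and ~q both at w2.
Every branch closes (one shown): valid in S4, hence also in S5 (every theorem of S4 is a theorem of S5).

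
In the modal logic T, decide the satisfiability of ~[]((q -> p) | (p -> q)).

1. ~[]((q -> p) | (p -> q)), u
2. ~((q -> p) | (p -> q)), v
3. ~(q -> p), v
4. ~(p -> q), v
5. q, v
6. ~p, v
7. p, v
8. ~q, v
Accessibility: uRu, uRv, vRv
Branch closes: p and ~p both at v.
Every branch closes; the branch above is one of them.

No, unsatisfiable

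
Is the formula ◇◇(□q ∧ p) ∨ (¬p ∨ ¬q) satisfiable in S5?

Satisfiable (open branch found)

1. ◇◇(□q ∧ p) ∨ (¬p ∨ ¬q), 0
2. ¬p ∨ ¬q, 0
3. ¬q, 0
Accessibility: 0R0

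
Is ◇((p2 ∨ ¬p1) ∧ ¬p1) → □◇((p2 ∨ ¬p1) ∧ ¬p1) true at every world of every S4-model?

Tableau for the negation ¬(◇((p2 ∨ ¬p1) ∧ ¬p1) → □◇((p2 ∨ ¬p1) ∧ ¬p1)):
1. ¬(◇((p2 ∨ ¬p1) ∧ ¬p1) → □◇((p2 ∨ ¬p1) ∧ ¬p1)), u
2. ◇((p2 ∨ ¬p1) ∧ ¬p1), u
3. ¬□◇((p2 ∨ ¬p1) ∧ ¬p1), u
4. (p2 ∨ ¬p1) ∧ ¬p1, v
5. p2 ∨ ¬p1, v
6. ¬p1, v
7. ¬◇((p2 ∨ ¬p1) ∧ ¬p1), w
8. ¬((p2 ∨ ¬p1) ∧ ¬p1), w
9. p1, w
Accessibility: uRu, uRv, uRw, vRv, wRw
The negation has an open branch (countermodel exists).

Invalid (countermodel exists)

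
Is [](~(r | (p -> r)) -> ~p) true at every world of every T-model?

Not valid

Tableau for the negation ~[](~(r | (p -> r)) -> ~p):
1. ~[](~(r | (p -> r)) -> ~p), u
2. ~(~(r | (p -> r)) -> ~p), v
3. ~(r | (p -> r)), v
4. p, v
5. ~r, v
6. ~(p -> r), v
Accessibility: uRu, uRv, vRv
The negation has an open branch (countermodel exists).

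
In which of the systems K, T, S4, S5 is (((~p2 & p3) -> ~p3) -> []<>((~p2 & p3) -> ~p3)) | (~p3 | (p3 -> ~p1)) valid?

S5

S4-tableau for the negation ~((((~p2 & p3) -> ~p3) -> []<>((~p2 & p3) -> ~p3)) | (~p3 | (p3 -> ~p1))):
1. ~((((~p2 & p3) -> ~p3) -> []<>((~p2 & p3) -> ~p3)) | (~p3 | (p3 -> ~p1))), u
2. ~(((~p2 & p3) -> ~p3) -> []<>((~p2 & p3) -> ~p3)), u
3. ~(~p3 | (p3 -> ~p1)), u
4. (~p2 & p3) -> ~p3, u
5. ~[]<>((~p2 & p3) -> ~p3), u
6. p3, u
7. ~(p3 -> ~p1), u
8. p1, u
9. ~(~p2 & p3), u
10. p2, u
11. ~<>((~p2 & p3) -> ~p3), v
12. ~((~p2 & p3) -> ~p3), v
13. ~p2 & p3, v
14. p3, v
15. ~p2, v
Accessibility: uRu, uRv, vRv
Complete open branch: countermodel on an S4-frame, so not valid in S4, nor in K, T (the same frame is also a K-frame and a T-frame).
S5-tableau for the negation ~((((~p2 & p3) -> ~p3) -> []<>((~p2 & p3) -> ~p3)) | (~p3 | (p3 -> ~p1))):
1. ~((((~p2 & p3) -> ~p3) -> []<>((~p2 & p3) -> ~p3)) | (~p3 | (p3 -> ~p1))), u
2. ~(((~p2 & p3) -> ~p3) -> []<>((~p2 & p3) -> ~p3)), u
3. ~(~p3 | (p3 -> ~p1)), u
4. (~p2 & p3) -> ~p3, u
5. ~[]<>((~p2 & p3) -> ~p3), u
6. p3, u
7. ~(p3 -> ~p1), u
8. p1, u
9. ~(~p2 & p3), u
10. p2, u
11. ~<>((~p2 & p3) -> ~p3), v
12. ~((~p2 & p3) -> ~p3), u
13. ~p2 & p3, u
14. ~p2, u
Accessibility: uRu, uRv, vRu, vRv
Branch closes: p2 and ~p2 both at u.
Every branch closes (one shown): valid in S5.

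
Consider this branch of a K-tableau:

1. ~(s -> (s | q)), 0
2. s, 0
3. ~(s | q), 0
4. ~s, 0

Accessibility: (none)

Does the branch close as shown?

Closed

Both s and ~s appear at 0.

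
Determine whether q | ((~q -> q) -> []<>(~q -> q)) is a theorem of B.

Yes, valid

Tableau for the negation ~(q | ((~q -> q) -> []<>(~q -> q))):
1. ~(q | ((~q -> q) -> []<>(~q -> q))), w0
2. ~q, w0
3. ~((~q -> q) -> []<>(~q -> q)), w0
4. ~q -> q, w0
5. ~[]<>(~q -> q), w0
6. q, w0
Accessibility: w0Rw0
Branch closes: q and ~q both at w0.
All branches of the negation close; one closing branch shown above.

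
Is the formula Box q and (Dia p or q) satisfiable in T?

1. Box q and (Dia p or q), w0
2. Box q, w0
3. Dia p or q, w0
4. q, w0
Accessibility: w0Rw0

Satisfiable (open branch found)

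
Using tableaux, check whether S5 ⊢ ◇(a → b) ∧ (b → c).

Tableau for the negation ¬(◇(a → b) ∧ (b → c)):
1. ¬(◇(a → b) ∧ (b → c)), 0
2. ¬(b → c), 0
3. b, 0
4. ¬c, 0
Accessibility: 0R0
The negation has an open branch (countermodel exists).

Not valid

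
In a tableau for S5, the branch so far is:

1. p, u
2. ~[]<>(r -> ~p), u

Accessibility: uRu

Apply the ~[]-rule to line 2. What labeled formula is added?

a fresh world v with uRv, and ~<>(r -> ~p) at v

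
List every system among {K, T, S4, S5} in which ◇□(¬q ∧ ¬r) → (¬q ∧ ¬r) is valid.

S5

S4-tableau for the negation ¬(◇□(¬q ∧ ¬r) → (¬q ∧ ¬r)):
1. ¬(◇□(¬q ∧ ¬r) → (¬q ∧ ¬r)), u
2. ◇□(¬q ∧ ¬r), u
3. ¬(¬q ∧ ¬r), u
4. r, u
5. □(¬q ∧ ¬r), v
6. ¬q ∧ ¬r, v
7. ¬q, v
8. ¬r, v
Accessibility: uRu, uRv, vRv
Complete open branch: countermodel on an S4-frame, so not valid in S4, nor in K, T (the same frame is also a K-frame and a T-frame).
S5-tableau for the negation ¬(◇□(¬q ∧ ¬r) → (¬q ∧ ¬r)):
1. ¬(◇□(¬q ∧ ¬r) → (¬q ∧ ¬r)), u
2. ◇□(¬q ∧ ¬r), u
3. ¬(¬q ∧ ¬r), u
4. r, u
5. □(¬q ∧ ¬r), v
6. ¬q ∧ ¬r, u
7. ¬q, u
8. ¬r, u
Accessibility: uRu, uRv, vRu, vRv
Branch closes: r and ¬r both at u.
Every branch closes (one shown): valid in S5.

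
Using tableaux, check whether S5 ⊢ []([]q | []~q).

Tableau for the negation ~[]([]q | []~q):
1. ~[]([]q | []~q), 0
2. ~([]q | []~q), 1
3. ~[]q, 1
4. ~[]~q, 1
5. ~q, 2
6. q, 3
Accessibility: 0R0, 0R1, 0R2, 0R3, 1R0, 1R1, 1R2, 1R3, 2R0, 2R1, 2R2, 2R3, 3R0, 3R1, 3R2, 3R3
The negation has an open branch (countermodel exists).

Invalid (countermodel exists)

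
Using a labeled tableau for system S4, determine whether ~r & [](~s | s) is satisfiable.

Satisfiable

1. ~r & [](~s | s), w0
2. ~r, w0   [&-rule on 1]
3. [](~s | s), w0   [&-rule on 1]
4. ~s | s, w0   [[]-rule on 3 via w0Rw0]
5. s, w0   [|-rule on 4 (branches; this branch)]
Accessibility: w0Rw0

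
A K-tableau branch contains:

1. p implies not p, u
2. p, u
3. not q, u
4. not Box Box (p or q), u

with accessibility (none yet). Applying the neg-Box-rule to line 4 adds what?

a fresh world v with uRv, and not Box (p or q) at v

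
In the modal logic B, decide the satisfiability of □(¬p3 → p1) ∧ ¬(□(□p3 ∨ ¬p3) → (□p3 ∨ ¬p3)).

1. □(¬p3 → p1) ∧ ¬(□(□p3 ∨ ¬p3) → (□p3 ∨ ¬p3)), u
2. □(¬p3 → p1), u
3. ¬(□(□p3 ∨ ¬p3) → (□p3 ∨ ¬p3)), u
4. □(□p3 ∨ ¬p3), u
5. ¬(□p3 ∨ ¬p3), u
6. ¬□p3, u
7. p3, u
8. ¬p3 → p1, u
9. □p3 ∨ ¬p3, u
10. p1, u
11. □p3, u
12. ¬p3, v
13. ¬p3 → p1, v
14. □p3 ∨ ¬p3, v
15. p3, v
Accessibility: uRu, uRv, vRu, vRv
Branch closes: p3 and ¬p3 both at v.
All branches of the tableau close; one closing branch shown above.

Unsatisfiable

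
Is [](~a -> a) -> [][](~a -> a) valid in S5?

Tableau for the negation ~([](~a -> a) -> [][](~a -> a)):
1. ~([](~a -> a) -> [][](~a -> a)), w0
2. [](~a -> a), w0   [~->-rule on 1]
3. ~[][](~a -> a), w0   [~->-rule on 1]
4. ~a -> a, w0   [[]-rule on 2 via w0Rw0]
5. a, w0   [->-rule on 4 (branches; this branch)]
6. ~[](~a -> a), w1   [~[]-rule on 3: fresh world w1, w0Rw1]
7. ~a -> a, w1   [[]-rule on 2 via w0Rw1]
8. a, w1   [->-rule on 7 (branches; this branch)]
9. ~(~a -> a), w2   [~[]-rule on 6: fresh world w2, w1Rw2]
10. ~a, w2   [~->-rule on 9]
11. ~a -> a, w2   [[]-rule on 2 via w0Rw2]
12. a, w2   [->-rule on 11 (branches; this branch)]
Accessibility: w0Rw0, w0Rw1, w0Rw2, w1Rw0, w1Rw1, w1Rw2, w2Rw0, w2Rw1, w2Rw2
Branch closes: a and ~a both at w2.
All branches of the negation close; one closing branch shown above.

Valid in S5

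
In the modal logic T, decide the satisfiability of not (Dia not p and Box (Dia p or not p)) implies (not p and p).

1. not (Dia not p and Box (Dia p or not p)) implies (not p and p), w0
2. Dia not p and Box (Dia p or not p), w0
3. Dia not p, w0
4. Box (Dia p or not p), w0
5. Dia p or not p, w0
6. not p, w0
7. not p, w1
8. Dia p or not p, w1
Accessibility: w0Rw0, w0Rw1, w1Rw1

Yes, satisfiable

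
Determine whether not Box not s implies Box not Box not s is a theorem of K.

Not valid

Tableau for the negation not (not Box not s implies Box not Box not s):
1. not (not Box not s implies Box not Box not s), 0
2. not Box not s, 0
3. not Box not Box not s, 0
4. s, 1
5. Box not s, 2
Accessibility: 0R1, 0R2
The negation has an open branch (countermodel exists).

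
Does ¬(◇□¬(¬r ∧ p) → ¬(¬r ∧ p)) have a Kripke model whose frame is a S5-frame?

Unsatisfiable (every branch closes)

1. ¬(◇□¬(¬r ∧ p) → ¬(¬r ∧ p)), 0
2. ◇□¬(¬r ∧ p), 0
3. ¬r ∧ p, 0
4. ¬r, 0
5. p, 0
6. □¬(¬r ∧ p), 1
7. ¬(¬r ∧ p), 0
8. ¬(¬r ∧ p), 1
9. ¬p, 0
Accessibility: 0R0, 0R1, 1R0, 1R1
Branch closes: p and ¬p both at 0.
Every branch closes; the branch above is one of them.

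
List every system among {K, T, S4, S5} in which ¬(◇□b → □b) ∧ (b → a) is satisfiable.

S5-tableau for the formula:
1. ¬(◇□b → □b) ∧ (b → a), 0
2. ¬(◇□b → □b), 0   [∧-rule on 1]
3. b → a, 0   [∧-rule on 1]
4. ◇□b, 0   [¬→-rule on 2]
5. ¬□b, 0   [¬→-rule on 2]
6. a, 0   [→-rule on 3 (branches; this branch)]
7. □b, 1   [◇-rule on 4: fresh world 1, 0R1]
8. b, 0   [□-rule on 7 via 1R0]
9. b, 1   [□-rule on 7 via 1R1]
10. ¬b, 2   [¬□-rule on 5: fresh world 2, 0R2]
11. b, 2   [□-rule on 7 via 1R2]
Accessibility: 0R0, 0R1, 0R2, 1R0, 1R1, 1R2, 2R0, 2R1, 2R2
Branch closes: b and ¬b both at 2.
Every branch closes (one shown): unsatisfiable in S5.
S4-tableau for the formula:
1. ¬(◇□b → □b) ∧ (b → a), 0
2. ¬(◇□b → □b), 0   [∧-rule on 1]
3. b → a, 0   [∧-rule on 1]
4. ◇□b, 0   [¬→-rule on 2]
5. ¬□b, 0   [¬→-rule on 2]
6. a, 0   [→-rule on 3 (branches; this branch)]
7. □b, 1   [◇-rule on 4: fresh world 1, 0R1]
8. b, 1   [□-rule on 7 via 1R1]
9. ¬b, 2   [¬□-rule on 5: fresh world 2, 0R2]
Accessibility: 0R0, 0R1, 0R2, 1R1, 2R2
Complete open branch: satisfiable in S4, hence also in K, T (this S4-model is also a K-model and a T-model).

K, T, S4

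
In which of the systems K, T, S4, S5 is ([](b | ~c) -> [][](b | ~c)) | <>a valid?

S4-tableau for the negation ~(([](b | ~c) -> [][](b | ~c)) | <>a):
1. ~(([](b | ~c) -> [][](b | ~c)) | <>a), w0
2. ~([](b | ~c) -> [][](b | ~c)), w0
3. ~<>a, w0
4. [](b | ~c), w0
5. ~[][](b | ~c), w0
6. ~a, w0
7. b | ~c, w0
8. ~c, w0
9. ~[](b | ~c), w1
10. ~a, w1
11. b | ~c, w1
12. ~c, w1
13. ~(b | ~c), w2
14. ~b, w2
15. c, w2
16. ~a, w2
17. b | ~c, w2
18. ~c, w2
Accessibility: w0Rw0, w0Rw1, w0Rw2, w1Rw1, w1Rw2, w2Rw2
Branch closes: c and ~c both at w2.
Every branch closes (one shown): valid in S4, hence also in S5 (every theorem of S4 is a theorem of S5).
T-tableau for the negation ~(([](b | ~c) -> [][](b | ~c)) | <>a):
1. ~(([](b | ~c) -> [][](b | ~c)) | <>a), w0
2. ~([](b | ~c) -> [][](b | ~c)), w0
3. ~<>a, w0
4. [](b | ~c), w0
5. ~[][](b | ~c), w0
6. ~a, w0
7. b | ~c, w0
8. ~c, w0
9. ~[](b | ~c), w1
10. ~a, w1
11. b | ~c, w1
12. ~c, w1
13. ~(b | ~c), w2
14. ~b, w2
15. c, w2
Accessibility: w0Rw0, w0Rw1, w1Rw1, w1Rw2, w2Rw2
Complete open branch: countermodel on a T-frame, so not valid in T, nor in K (the same frame is also a K-frame).

S4, S5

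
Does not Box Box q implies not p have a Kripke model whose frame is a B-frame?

1. not Box Box q implies not p, 0
2. not p, 0
Accessibility: 0R0

Yes, satisfiable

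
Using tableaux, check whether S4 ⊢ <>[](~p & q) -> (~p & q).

Tableau for the negation ~(<>[](~p & q) -> (~p & q)):
1. ~(<>[](~p & q) -> (~p & q)), 0
2. <>[](~p & q), 0   [~->-rule on 1]
3. ~(~p & q), 0   [~->-rule on 1]
4. ~q, 0   [~&-rule on 3 (branches; this branch)]
5. [](~p & q), 1   [<>-rule on 2: fresh world 1, 0R1]
6. ~p & q, 1   [[]-rule on 5 via 1R1]
7. ~p, 1   [&-rule on 6]
8. q, 1   [&-rule on 6]
Accessibility: 0R0, 0R1, 1R1
The negation has an open branch (countermodel exists).

Not valid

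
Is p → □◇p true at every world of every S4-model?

Not valid

Tableau for the negation ¬(p → □◇p):
1. ¬(p → □◇p), 0
2. p, 0
3. ¬□◇p, 0
4. ¬◇p, 1
5. ¬p, 1
Accessibility: 0R0, 0R1, 1R1
The negation has an open branch (countermodel exists).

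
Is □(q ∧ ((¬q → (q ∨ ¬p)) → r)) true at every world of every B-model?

Invalid (countermodel exists)

Tableau for the negation ¬□(q ∧ ((¬q → (q ∨ ¬p)) → r)):
1. ¬□(q ∧ ((¬q → (q ∨ ¬p)) → r)), 0
2. ¬(q ∧ ((¬q → (q ∨ ¬p)) → r)), 1
3. ¬((¬q → (q ∨ ¬p)) → r), 1
4. ¬q → (q ∨ ¬p), 1
5. ¬r, 1
6. q ∨ ¬p, 1
7. ¬p, 1
Accessibility: 0R0, 0R1, 1R0, 1R1
The negation has an open branch (countermodel exists).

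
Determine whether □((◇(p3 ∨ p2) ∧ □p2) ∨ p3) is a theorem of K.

Not valid

Tableau for the negation ¬□((◇(p3 ∨ p2) ∧ □p2) ∨ p3):
1. ¬□((◇(p3 ∨ p2) ∧ □p2) ∨ p3), w0
2. ¬((◇(p3 ∨ p2) ∧ □p2) ∨ p3), w1
3. ¬(◇(p3 ∨ p2) ∧ □p2), w1
4. ¬p3, w1
5. ¬□p2, w1
6. ¬p2, w2
Accessibility: w0Rw1, w1Rw2
The negation has an open branch (countermodel exists).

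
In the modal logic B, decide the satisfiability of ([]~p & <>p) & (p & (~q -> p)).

1. ([]~p & <>p) & (p & (~q -> p)), u
2. []~p & <>p, u
3. p & (~q -> p), u
4. []~p, u
5. <>p, u
6. p, u
7. ~q -> p, u
8. ~p, u
Accessibility: uRu
Branch closes: p and ~p both at u.
All branches of the tableau close; one closing branch shown above.

No, unsatisfiable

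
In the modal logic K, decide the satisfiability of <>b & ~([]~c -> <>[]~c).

1. <>b & ~([]~c -> <>[]~c), w0
2. <>b, w0
3. ~([]~c -> <>[]~c), w0
4. []~c, w0
5. ~<>[]~c, w0
6. b, w1
7. ~c, w1
8. ~[]~c, w1
9. c, w2
Accessibility: w0Rw1, w1Rw2

Yes, satisfiable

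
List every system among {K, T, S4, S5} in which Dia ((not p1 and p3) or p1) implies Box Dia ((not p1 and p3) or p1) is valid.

S5-tableau for the negation not (Dia ((not p1 and p3) or p1) implies Box Dia ((not p1 and p3) or p1)):
1. not (Dia ((not p1 and p3) or p1) implies Box Dia ((not p1 and p3) or p1)), w0
2. Dia ((not p1 and p3) or p1), w0   [neg-implies-rule on 1]
3. not Box Dia ((not p1 and p3) or p1), w0   [neg-implies-rule on 1]
4. (not p1 and p3) or p1, w1   [Dia-rule on 2: fresh world w1, w0Rw1]
5. not p1 and p3, w1   [or-rule on 4 (branches; this branch)]
6. not p1, w1   [and-rule on 5]
7. p3, w1   [and-rule on 5]
8. not Dia ((not p1 and p3) or p1), w2   [neg-Box-rule on 3: fresh world w2, w0Rw2]
9. not ((not p1 and p3) or p1), w0   [neg-Dia-rule on 8 via w2Rw0]
10. not (not p1 and p3), w0   [neg-or-rule on 9]
11. not p1, w0   [neg-or-rule on 9]
12. not ((not p1 and p3) or p1), w1   [neg-Dia-rule on 8 via w2Rw1]
13. not (not p1 and p3), w1   [neg-or-rule on 12]
14. not ((not p1 and p3) or p1), w2   [neg-Dia-rule on 8 via w2Rw2]
15. not (not p1 and p3), w2   [neg-or-rule on 14]
16. not p1, w2   [neg-or-rule on 14]
17. not p3, w0   [neg-and-rule on 10 (branches; this branch)]
18. not p3, w1   [neg-and-rule on 13 (branches; this branch)]
Accessibility: w0Rw0, w0Rw1, w0Rw2, w1Rw0, w1Rw1, w1Rw2, w2Rw0, w2Rw1, w2Rw2
Branch closes: p3 and not p3 both at w1.
Every branch closes (one shown): valid in S5.
S4-tableau for the negation not (Dia ((not p1 and p3) or p1) implies Box Dia ((not p1 and p3) or p1)):
1. not (Dia ((not p1 and p3) or p1) implies Box Dia ((not p1 and p3) or p1)), w0
2. Dia ((not p1 and p3) or p1), w0   [neg-implies-rule on 1]
3. not Box Dia ((not p1 and p3) or p1), w0   [neg-implies-rule on 1]
4. (not p1 and p3) or p1, w1   [Dia-rule on 2: fresh world w1, w0Rw1]
5. p1, w1   [or-rule on 4 (branches; this branch)]
6. not Dia ((not p1 and p3) or p1), w2   [neg-Box-rule on 3: fresh world w2, w0Rw2]
7. not ((not p1 and p3) or p1), w2   [neg-Dia-rule on 6 via w2Rw2]
8. not (not p1 and p3), w2   [neg-or-rule on 7]
9. not p1, w2   [neg-or-rule on 7]
10. not p3, w2   [neg-and-rule on 8 (branches; this branch)]
Accessibility: w0Rw0, w0Rw1, w0Rw2, w1Rw1, w2Rw2
Complete open branch: countermodel on an S4-frame, so not valid in S4, nor in K, T (the same frame is also a K-frame and a T-frame).

S5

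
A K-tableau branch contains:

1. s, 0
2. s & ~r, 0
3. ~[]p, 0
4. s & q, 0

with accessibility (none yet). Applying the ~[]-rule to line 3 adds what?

a fresh world 1 with 0R1, and ~p at 1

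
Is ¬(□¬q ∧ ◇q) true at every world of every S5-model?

Yes, valid

Tableau for the negation □¬q ∧ ◇q:
1. □¬q ∧ ◇q, w0
2. □¬q, w0
3. ◇q, w0
4. ¬q, w0
5. q, w1
6. ¬q, w1
Accessibility: w0Rw0, w0Rw1, w1Rw0, w1Rw1
Branch closes: q and ¬q both at w1.
All branches of the negation close; one closing branch shown above.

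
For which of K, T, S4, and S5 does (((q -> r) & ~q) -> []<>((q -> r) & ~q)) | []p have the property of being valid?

S5-tableau for the negation ~((((q -> r) & ~q) -> []<>((q -> r) & ~q)) | []p):
1. ~((((q -> r) & ~q) -> []<>((q -> r) & ~q)) | []p), 0
2. ~(((q -> r) & ~q) -> []<>((q -> r) & ~q)), 0
3. ~[]p, 0
4. (q -> r) & ~q, 0
5. ~[]<>((q -> r) & ~q), 0
6. q -> r, 0
7. ~q, 0
8. r, 0
9. ~p, 1
10. ~<>((q -> r) & ~q), 2
11. ~((q -> r) & ~q), 0
12. ~((q -> r) & ~q), 1
13. ~((q -> r) & ~q), 2
14. ~(q -> r), 0
15. q, 0
16. ~r, 0
Accessibility: 0R0, 0R1, 0R2, 1R0, 1R1, 1R2, 2R0, 2R1, 2R2
Branch closes: q and ~q both at 0.
Every branch closes (one shown): valid in S5.
S4-tableau for the negation ~((((q -> r) & ~q) -> []<>((q -> r) & ~q)) | []p):
1. ~((((q -> r) & ~q) -> []<>((q -> r) & ~q)) | []p), 0
2. ~(((q -> r) & ~q) -> []<>((q -> r) & ~q)), 0
3. ~[]p, 0
4. (q -> r) & ~q, 0
5. ~[]<>((q -> r) & ~q), 0
6. q -> r, 0
7. ~q, 0
8. r, 0
9. ~p, 1
10. ~<>((q -> r) & ~q), 2
11. ~((q -> r) & ~q), 2
12. q, 2
Accessibility: 0R0, 0R1, 0R2, 1R1, 2R2
Complete open branch: countermodel on an S4-frame, so not valid in S4, nor in K, T (the same frame is also a K-frame and a T-frame).

S5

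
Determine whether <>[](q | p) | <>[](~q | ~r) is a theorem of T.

Not valid

Tableau for the negation ~(<>[](q | p) | <>[](~q | ~r)):
1. ~(<>[](q | p) | <>[](~q | ~r)), 0
2. ~<>[](q | p), 0
3. ~<>[](~q | ~r), 0
4. ~[](q | p), 0
5. ~[](~q | ~r), 0
6. ~(q | p), 1
7. ~q, 1
8. ~p, 1
9. ~[](q | p), 1
10. ~[](~q | ~r), 1
11. ~(~q | ~r), 2
12. q, 2
13. r, 2
14. ~[](q | p), 2
15. ~[](~q | ~r), 2
16. ~(q | p), 3
17. ~q, 3
18. ~p, 3
19. ~(~q | ~r), 4
20. q, 4
21. r, 4
22. ~(q | p), 5
23. ~q, 5
24. ~p, 5
25. ~(~q | ~r), 6
26. q, 6
27. r, 6
Accessibility: 0R0, 0R1, 0R2, 1R1, 1R3, 1R4, 2R2, 2R5, 2R6, 3R3, 4R4, 5R5, 6R6
The negation has an open branch (countermodel exists).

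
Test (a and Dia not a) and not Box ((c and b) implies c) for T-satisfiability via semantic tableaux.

Unsatisfiable (every branch closes)

1. (a and Dia not a) and not Box ((c and b) implies c), 0
2. a and Dia not a, 0
3. not Box ((c and b) implies c), 0
4. a, 0
5. Dia not a, 0
6. not ((c and b) implies c), 1
7. c and b, 1
8. not c, 1
9. c, 1
10. b, 1
Accessibility: 0R0, 0R1, 1R1
Branch closes: c and not c both at 1.
Every branch closes; the branch above is one of them.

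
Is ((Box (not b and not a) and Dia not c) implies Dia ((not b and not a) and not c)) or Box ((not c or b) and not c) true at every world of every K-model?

Tableau for the negation not (((Box (not b and not a) and Dia not c) implies Dia ((not b and not a) and not c)) or Box ((not c or b) and not c)):
1. not (((Box (not b and not a) and Dia not c) implies Dia ((not b and not a) and not c)) or Box ((not c or b) and not c)), 0
2. not ((Box (not b and not a) and Dia not c) implies Dia ((not b and not a) and not c)), 0   [neg-or-rule on 1]
3. not Box ((not c or b) and not c), 0   [neg-or-rule on 1]
4. Box (not b and not a) and Dia not c, 0   [neg-implies-rule on 2]
5. not Dia ((not b and not a) and not c), 0   [neg-implies-rule on 2]
6. Box (not b and not a), 0   [and-rule on 4]
7. Dia not c, 0   [and-rule on 4]
8. not ((not c or b) and not c), 1   [neg-Box-rule on 3: fresh world 1, 0R1]
9. not ((not b and not a) and not c), 1   [neg-Dia-rule on 5 via 0R1]
10. not b and not a, 1   [Box-rule on 6 via 0R1]
11. not b, 1   [and-rule on 10]
12. not a, 1   [and-rule on 10]
13. not (not c or b), 1   [neg-and-rule on 8 (branches; this branch)]
14. c, 1   [neg-or-rule on 13]
15. not c, 2   [Dia-rule on 7: fresh world 2, 0R2]
16. not ((not b and not a) and not c), 2   [neg-Dia-rule on 5 via 0R2]
17. not b and not a, 2   [Box-rule on 6 via 0R2]
18. not b, 2   [and-rule on 17]
19. not a, 2   [and-rule on 17]
20. not (not b and not a), 2   [neg-and-rule on 16 (branches; this branch)]
21. a, 2   [neg-and-rule on 20 (branches; this branch)]
Accessibility: 0R1, 0R2
Branch closes: a and not a both at 2.
Every branch of the negation's tableau closes; the branch above is one of them.

Yes, valid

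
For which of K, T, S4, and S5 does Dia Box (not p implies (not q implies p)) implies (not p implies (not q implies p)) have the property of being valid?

S5

S4-tableau for the negation not (Dia Box (not p implies (not q implies p)) implies (not p implies (not q implies p))):
1. not (Dia Box (not p implies (not q implies p)) implies (not p implies (not q implies p))), 0
2. Dia Box (not p implies (not q implies p)), 0   [neg-implies-rule on 1]
3. not (not p implies (not q implies p)), 0   [neg-implies-rule on 1]
4. not p, 0   [neg-implies-rule on 3]
5. not (not q implies p), 0   [neg-implies-rule on 3]
6. not q, 0   [neg-implies-rule on 5]
7. Box (not p implies (not q implies p)), 1   [Dia-rule on 2: fresh world 1, 0R1]
8. not p implies (not q implies p), 1   [Box-rule on 7 via 1R1]
9. not q implies p, 1   [implies-rule on 8 (branches; this branch)]
10. p, 1   [implies-rule on 9 (branches; this branch)]
Accessibility: 0R0, 0R1, 1R1
Complete open branch: countermodel on an S4-frame, so not valid in S4, nor in K, T (the same frame is also a K-frame and a T-frame).
S5-tableau for the negation not (Dia Box (not p implies (not q implies p)) implies (not p implies (not q implies p))):
1. not (Dia Box (not p implies (not q implies p)) implies (not p implies (not q implies p))), 0
2. Dia Box (not p implies (not q implies p)), 0   [neg-implies-rule on 1]
3. not (not p implies (not q implies p)), 0   [neg-implies-rule on 1]
4. not p, 0   [neg-implies-rule on 3]
5. not (not q implies p), 0   [neg-implies-rule on 3]
6. not q, 0   [neg-implies-rule on 5]
7. Box (not p implies (not q implies p)), 1   [Dia-rule on 2: fresh world 1, 0R1]
8. not p implies (not q implies p), 0   [Box-rule on 7 via 1R0]
9. not p implies (not q implies p), 1   [Box-rule on 7 via 1R1]
10. not q implies p, 0   [implies-rule on 8 (branches; this branch)]
11. not q implies p, 1   [implies-rule on 9 (branches; this branch)]
12. p, 0   [implies-rule on 10 (branches; this branch)]
Accessibility: 0R0, 0R1, 1R0, 1R1
Branch closes: p and not p both at 0.
Every branch closes (one shown): valid in S5.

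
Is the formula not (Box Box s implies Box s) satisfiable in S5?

1. not (Box Box s implies Box s), w0
2. Box Box s, w0
3. not Box s, w0
4. Box s, w0
5. s, w0
6. not s, w1
7. Box s, w1
8. s, w1
Accessibility: w0Rw0, w0Rw1, w1Rw0, w1Rw1
Branch closes: s and not s both at w1.
All branches of the tableau close; one closing branch shown above.

Unsatisfiable (every branch closes)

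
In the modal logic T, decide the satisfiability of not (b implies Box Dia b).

1. not (b implies Box Dia b), w0
2. b, w0   [neg-implies-rule on 1]
3. not Box Dia b, w0   [neg-implies-rule on 1]
4. not Dia b, w1   [neg-Box-rule on 3: fresh world w1, w0Rw1]
5. not b, w1   [neg-Dia-rule on 4 via w1Rw1]
Accessibility: w0Rw0, w0Rw1, w1Rw1

Satisfiable (open branch found)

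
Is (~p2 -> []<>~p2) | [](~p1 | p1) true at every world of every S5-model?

Tableau for the negation ~((~p2 -> []<>~p2) | [](~p1 | p1)):
1. ~((~p2 -> []<>~p2) | [](~p1 | p1)), 0
2. ~(~p2 -> []<>~p2), 0   [~|-rule on 1]
3. ~[](~p1 | p1), 0   [~|-rule on 1]
4. ~p2, 0   [~->-rule on 2]
5. ~[]<>~p2, 0   [~->-rule on 2]
6. ~(~p1 | p1), 1   [~[]-rule on 3: fresh world 1, 0R1]
7. p1, 1   [~|-rule on 6]
8. ~p1, 1   [~|-rule on 6]
Accessibility: 0R0, 0R1, 1R0, 1R1
Branch closes: p1 and ~p1 both at 1.
Every branch of the negation's tableau closes; the branch above is one of them.

Valid in S5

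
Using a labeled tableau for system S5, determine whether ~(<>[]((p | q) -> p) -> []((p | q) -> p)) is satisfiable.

Unsatisfiable (every branch closes)

1. ~(<>[]((p | q) -> p) -> []((p | q) -> p)), u
2. <>[]((p | q) -> p), u
3. ~[]((p | q) -> p), u
4. []((p | q) -> p), v
5. (p | q) -> p, u
6. (p | q) -> p, v
7. ~(p | q), u
8. ~p, u
9. ~q, u
10. ~(p | q), v
11. ~p, v
12. ~q, v
13. ~((p | q) -> p), w
14. p | q, w
15. ~p, w
16. (p | q) -> p, w
17. q, w
18. ~(p | q), w
19. ~q, w
Accessibility: uRu, uRv, uRw, vRu, vRv, vRw, wRu, wRv, wRw
Branch closes: q and ~q both at w.
Every branch closes; the branch above is one of them.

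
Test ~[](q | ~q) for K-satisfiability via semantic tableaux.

Unsatisfiable

1. ~[](q | ~q), 0
2. ~(q | ~q), 1
3. ~q, 1
4. q, 1
Accessibility: 0R1
Branch closes: q and ~q both at 1.
(One branch shown.) All branches close.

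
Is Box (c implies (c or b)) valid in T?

Tableau for the negation not Box (c implies (c or b)):
1. not Box (c implies (c or b)), u
2. not (c implies (c or b)), v   [neg-Box-rule on 1: fresh world v, uRv]
3. c, v   [neg-implies-rule on 2]
4. not (c or b), v   [neg-implies-rule on 2]
5. not c, v   [neg-or-rule on 4]
6. not b, v   [neg-or-rule on 4]
Accessibility: uRu, uRv, vRv
Branch closes: c and not c both at v.
All branches of the negation close; one closing branch shown above.

Valid in T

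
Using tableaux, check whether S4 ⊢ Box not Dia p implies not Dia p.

Yes, valid

Tableau for the negation not (Box not Dia p implies not Dia p):
1. not (Box not Dia p implies not Dia p), w0
2. Box not Dia p, w0
3. Dia p, w0
4. not Dia p, w0
5. not p, w0
6. p, w1
7. not Dia p, w1
8. not p, w1
Accessibility: w0Rw0, w0Rw1, w1Rw1
Branch closes: p and not p both at w1.
All branches of the negation close; one closing branch shown above.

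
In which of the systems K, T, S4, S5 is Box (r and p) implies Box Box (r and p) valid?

T-tableau for the negation not (Box (r and p) implies Box Box (r and p)):
1. not (Box (r and p) implies Box Box (r and p)), w0
2. Box (r and p), w0
3. not Box Box (r and p), w0
4. r and p, w0
5. r, w0
6. p, w0
7. not Box (r and p), w1
8. r and p, w1
9. r, w1
10. p, w1
11. not (r and p), w2
12. not p, w2
Accessibility: w0Rw0, w0Rw1, w1Rw1, w1Rw2, w2Rw2
Complete open branch: countermodel on a T-frame, so not valid in T, nor in K (the same frame is also a K-frame).
S4-tableau for the negation not (Box (r and p) implies Box Box (r and p)):
1. not (Box (r and p) implies Box Box (r and p)), w0
2. Box (r and p), w0
3. not Box Box (r and p), w0
4. r and p, w0
5. r, w0
6. p, w0
7. not Box (r and p), w1
8. r and p, w1
9. r, w1
10. p, w1
11. not (r and p), w2
12. r and p, w2
13. r, w2
14. p, w2
15. not p, w2
Accessibility: w0Rw0, w0Rw1, w0Rw2, w1Rw1, w1Rw2, w2Rw2
Branch closes: p and not p both at w2.
Every branch closes (one shown): valid in S4, hence also in S5 (every theorem of S4 is a theorem of S5).

S4, S5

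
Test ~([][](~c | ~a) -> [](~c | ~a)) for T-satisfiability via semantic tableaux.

1. ~([][](~c | ~a) -> [](~c | ~a)), 0
2. [][](~c | ~a), 0
3. ~[](~c | ~a), 0
4. [](~c | ~a), 0
5. ~c | ~a, 0
6. ~a, 0
7. ~(~c | ~a), 1
8. c, 1
9. a, 1
10. [](~c | ~a), 1
11. ~c | ~a, 1
12. ~a, 1
Accessibility: 0R0, 0R1, 1R1
Branch closes: a and ~a both at 1.
(One branch shown.) All branches close.

Unsatisfiable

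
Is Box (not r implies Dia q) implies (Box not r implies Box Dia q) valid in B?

Tableau for the negation not (Box (not r implies Dia q) implies (Box not r implies Box Dia q)):
1. not (Box (not r implies Dia q) implies (Box not r implies Box Dia q)), 0
2. Box (not r implies Dia q), 0
3. not (Box not r implies Box Dia q), 0
4. Box not r, 0
5. not Box Dia q, 0
6. not r implies Dia q, 0
7. not r, 0
8. Dia q, 0
9. not Dia q, 1
10. not r implies Dia q, 1
11. not r, 1
12. not q, 0
13. not q, 1
14. Dia q, 1
15. q, 2
16. not r implies Dia q, 2
17. not r, 2
18. Dia q, 2
19. q, 3
20. not q, 3
Accessibility: 0R0, 0R1, 0R2, 1R0, 1R1, 1R3, 2R0, 2R2, 3R1, 3R3
Branch closes: q and not q both at 3.
Every branch of the negation's tableau closes; the branch above is one of them.

Yes, valid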